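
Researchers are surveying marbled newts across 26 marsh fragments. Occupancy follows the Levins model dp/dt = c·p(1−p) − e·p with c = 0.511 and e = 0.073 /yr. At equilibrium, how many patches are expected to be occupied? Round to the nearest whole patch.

p* = 1 − e/c = 1 − 0.073/0.511 = 0.8571.
Expected occupied patches = N × p* = 26 × 0.8571 = 22.29 ≈ 22.

22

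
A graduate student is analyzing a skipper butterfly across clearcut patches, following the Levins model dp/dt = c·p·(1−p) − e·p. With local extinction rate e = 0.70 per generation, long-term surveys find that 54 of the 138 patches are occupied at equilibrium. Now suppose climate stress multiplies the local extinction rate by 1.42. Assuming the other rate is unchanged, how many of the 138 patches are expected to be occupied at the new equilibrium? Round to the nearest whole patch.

Observed p* = 54/138 = 0.39130.
Balance c(1−p*) = e gives c = e/(1 − 0.39130) = 0.70/0.60870 = 1.14999.
New p* = 1 − e/c = 1 − 0.99400/1.14999 = 0.13564.
Expected occupied = 138 × 0.13564 = 18.72 ≈ 19.

19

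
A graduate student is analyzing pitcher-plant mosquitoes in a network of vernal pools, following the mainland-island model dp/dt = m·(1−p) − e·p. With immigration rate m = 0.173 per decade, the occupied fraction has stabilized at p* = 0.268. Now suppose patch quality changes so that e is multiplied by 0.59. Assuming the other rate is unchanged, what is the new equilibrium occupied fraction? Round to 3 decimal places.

0.383

Balance m(1−p*) = e·p* gives e = m(1−p*)/p* = 0.173×0.73200/0.26800 = 0.47252.
New p* = m/(m+e) = 0.17300/(0.17300+0.27879) = 0.38292.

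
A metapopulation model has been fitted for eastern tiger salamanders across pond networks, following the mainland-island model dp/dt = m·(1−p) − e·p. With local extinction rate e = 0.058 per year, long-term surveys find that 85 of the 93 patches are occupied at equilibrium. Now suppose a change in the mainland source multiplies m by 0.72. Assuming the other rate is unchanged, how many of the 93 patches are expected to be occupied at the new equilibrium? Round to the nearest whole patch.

82

Observed p* = 85/93 = 0.91398.
Balance m(1−p*) = e·p* gives m = e·p*/(1−p*) = 0.058×0.91398/0.08602 = 0.61626.
New p* = m/(m+e) = 0.44371/(0.44371+0.05800) = 0.88440.
Expected occupied = 93 × 0.88440 = 82.25 ≈ 82.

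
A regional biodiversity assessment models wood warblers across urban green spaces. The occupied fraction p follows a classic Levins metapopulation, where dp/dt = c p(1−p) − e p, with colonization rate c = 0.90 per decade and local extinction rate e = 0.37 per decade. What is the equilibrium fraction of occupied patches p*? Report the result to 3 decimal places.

0.589

At equilibrium, colonization balances extinction: c·p*·(1−p*) = e·p*.
So p* = 1 − e/c = 1 − 0.37/0.90 = 1 − 0.4111 = 0.5889.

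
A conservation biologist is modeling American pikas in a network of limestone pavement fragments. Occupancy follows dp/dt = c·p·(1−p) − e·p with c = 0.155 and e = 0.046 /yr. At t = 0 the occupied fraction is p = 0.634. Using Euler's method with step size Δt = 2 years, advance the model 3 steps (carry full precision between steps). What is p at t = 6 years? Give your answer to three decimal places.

0.668

Update rule: p ← p + [c·p·(1−p) − e·p]·Δt with Δt = 2.
  1  |  dp/dt·Δt = +0.013606  |  p_1 = 0.647606
  2  |  dp/dt·Δt = +0.011166  |  p_2 = 0.658772
  3  |  dp/dt·Δt = +0.009078  |  p_3 = 0.667850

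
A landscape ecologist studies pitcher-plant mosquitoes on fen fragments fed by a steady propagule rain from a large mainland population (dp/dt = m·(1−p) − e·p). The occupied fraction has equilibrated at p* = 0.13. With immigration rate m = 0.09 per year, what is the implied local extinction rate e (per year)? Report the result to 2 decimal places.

At equilibrium m(1−p*) = e·p*, so e = m(1−p*)/p*.
e = 0.09 × 0.8700 / 0.13 = 0.6023.

0.60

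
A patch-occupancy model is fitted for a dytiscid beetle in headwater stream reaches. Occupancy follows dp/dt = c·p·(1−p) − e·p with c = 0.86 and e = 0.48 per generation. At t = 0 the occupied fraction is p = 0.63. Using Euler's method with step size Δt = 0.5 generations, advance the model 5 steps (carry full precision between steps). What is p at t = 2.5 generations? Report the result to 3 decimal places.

Update rule: p ← p + [c·p·(1−p) − e·p]·Δt with Δt = 0.5.
  1  |  dp/dt·Δt = -0.050967  |  p_1 = 0.579033
  2  |  dp/dt·Δt = -0.034154  |  p_2 = 0.544879
  3  |  dp/dt·Δt = -0.024137  |  p_3 = 0.520742
  4  |  dp/dt·Δt = -0.017663  |  p_4 = 0.503079
  5  |  dp/dt·Δt = -0.013243  |  p_5 = 0.489836

0.490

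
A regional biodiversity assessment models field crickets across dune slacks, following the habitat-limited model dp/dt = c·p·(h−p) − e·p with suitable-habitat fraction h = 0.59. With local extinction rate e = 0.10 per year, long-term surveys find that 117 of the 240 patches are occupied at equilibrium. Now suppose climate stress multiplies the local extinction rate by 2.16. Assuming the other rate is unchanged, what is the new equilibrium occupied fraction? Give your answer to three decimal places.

0.369

Observed p* = 117/240 = 0.48750.
Balance c(h−p*) = e gives c = e/(0.59 − 0.48750) = 0.10/0.10250 = 0.97561.
New p* = 0.59 − e/c = 0.59 − 0.21600/0.97561 = 0.36860.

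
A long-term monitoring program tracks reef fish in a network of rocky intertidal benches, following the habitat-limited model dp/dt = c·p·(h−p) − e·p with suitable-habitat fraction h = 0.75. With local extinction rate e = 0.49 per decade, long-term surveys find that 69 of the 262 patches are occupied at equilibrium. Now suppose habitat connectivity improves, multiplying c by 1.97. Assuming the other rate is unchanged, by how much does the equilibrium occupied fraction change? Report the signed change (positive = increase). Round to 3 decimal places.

Observed p* = 69/262 = 0.26336.
Balance c(h−p*) = e gives c = e/(0.75 − 0.26336) = 0.49/0.48664 = 1.00690.
New p* = 0.75 − e/c = 0.75 − 0.49000/1.98359 = 0.50297.
Δp* = 0.50297 − 0.26336 = +0.23961.

0.240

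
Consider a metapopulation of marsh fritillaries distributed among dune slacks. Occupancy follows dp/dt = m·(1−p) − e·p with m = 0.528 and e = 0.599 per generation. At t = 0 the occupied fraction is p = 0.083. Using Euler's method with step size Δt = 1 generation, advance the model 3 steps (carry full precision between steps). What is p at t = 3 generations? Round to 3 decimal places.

0.469

Update rule: p ← p + [m·(1−p) − e·p]·Δt with Δt = 1.
  1  |  dp/dt·Δt = +0.434459  |  p_1 = 0.517459
  2  |  dp/dt·Δt = -0.055176  |  p_2 = 0.462283
  3  |  dp/dt·Δt = +0.007007  |  p_3 = 0.469290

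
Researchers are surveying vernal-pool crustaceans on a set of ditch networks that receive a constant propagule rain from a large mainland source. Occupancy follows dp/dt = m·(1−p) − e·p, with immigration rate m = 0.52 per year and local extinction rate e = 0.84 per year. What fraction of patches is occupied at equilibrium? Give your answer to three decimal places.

Setting dp/dt = 0: m − m·p* = e·p*, so m = (m+e)·p*.
p* = m/(m+e) = 0.52/(0.52+0.84) = 0.52/1.3600 = 0.3824.

0.382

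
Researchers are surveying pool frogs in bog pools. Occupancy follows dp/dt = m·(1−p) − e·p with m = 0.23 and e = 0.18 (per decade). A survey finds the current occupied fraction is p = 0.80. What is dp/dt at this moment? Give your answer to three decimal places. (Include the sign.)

-0.098

Colonization term: m·(1−p) = 0.23×0.2000 = 0.04600.
Extinction term: e·p = 0.14400.
dp/dt = 0.04600 − 0.14400 = -0.09800.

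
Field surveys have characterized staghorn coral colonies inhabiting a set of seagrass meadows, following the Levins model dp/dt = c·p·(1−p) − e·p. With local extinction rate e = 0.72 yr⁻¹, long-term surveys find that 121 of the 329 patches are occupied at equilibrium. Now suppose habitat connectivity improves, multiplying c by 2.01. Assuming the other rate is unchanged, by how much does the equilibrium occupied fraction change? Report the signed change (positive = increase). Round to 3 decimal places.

Observed p* = 121/329 = 0.36778.
Balance c(1−p*) = e gives c = e/(1 − 0.36778) = 0.72/0.63222 = 1.13884.
New p* = 1 − e/c = 1 − 0.72000/2.28907 = 0.68546.
Δp* = 0.68546 − 0.36778 = +0.31768.

0.318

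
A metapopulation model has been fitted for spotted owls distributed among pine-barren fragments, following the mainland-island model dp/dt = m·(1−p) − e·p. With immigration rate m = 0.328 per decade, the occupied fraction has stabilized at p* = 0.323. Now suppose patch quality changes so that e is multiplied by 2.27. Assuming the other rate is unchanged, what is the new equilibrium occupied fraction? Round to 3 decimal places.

0.174

Balance m(1−p*) = e·p* gives e = m(1−p*)/p* = 0.328×0.67700/0.32300 = 0.68748.
New p* = m/(m+e) = 0.32800/(0.32800+1.56058) = 0.17368.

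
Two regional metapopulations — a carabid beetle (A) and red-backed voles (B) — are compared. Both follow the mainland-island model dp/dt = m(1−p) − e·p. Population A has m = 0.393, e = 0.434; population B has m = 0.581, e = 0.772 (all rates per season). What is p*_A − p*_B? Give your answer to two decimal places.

0.05

A: p*_A = m/(m+e) = 0.393/0.8270 = 0.4752.
B: p*_B = 0.581/1.3530 = 0.4294.
p*_A − p*_B = 0.4752 − 0.4294 = 0.0458.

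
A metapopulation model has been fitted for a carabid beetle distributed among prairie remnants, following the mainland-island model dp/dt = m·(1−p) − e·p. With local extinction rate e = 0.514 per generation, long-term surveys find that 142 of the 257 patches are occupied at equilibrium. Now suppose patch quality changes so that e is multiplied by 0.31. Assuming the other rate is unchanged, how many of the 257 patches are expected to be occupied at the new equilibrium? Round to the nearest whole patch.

Observed p* = 142/257 = 0.55253.
Balance m(1−p*) = e·p* gives m = e·p*/(1−p*) = 0.514×0.55253/0.44747 = 0.63468.
New p* = m/(m+e) = 0.63468/(0.63468+0.15934) = 0.79932.
Expected occupied = 257 × 0.79932 = 205.43 ≈ 205.

205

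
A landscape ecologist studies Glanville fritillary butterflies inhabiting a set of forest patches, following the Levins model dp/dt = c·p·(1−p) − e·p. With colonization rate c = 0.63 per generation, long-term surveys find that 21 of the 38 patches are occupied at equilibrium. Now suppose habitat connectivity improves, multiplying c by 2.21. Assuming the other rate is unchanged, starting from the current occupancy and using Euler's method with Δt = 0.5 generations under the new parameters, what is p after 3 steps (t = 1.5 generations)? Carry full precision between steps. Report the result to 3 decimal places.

0.756

Observed p* = 21/38 = 0.55263.
Balance c(1−p*) = e gives e = 0.63×(1 − 0.55263) = 0.28184.
Starting from p₀ = 0.55263; update p ← p + (dp/dt)·Δt with the new parameters.
t = 0.5: p = 0.55263 + (+0.09423) = 0.64686
t = 1: p = 0.64686 + (+0.06787) = 0.71473
t = 1.5: p = 0.71473 + (+0.04122) = 0.75595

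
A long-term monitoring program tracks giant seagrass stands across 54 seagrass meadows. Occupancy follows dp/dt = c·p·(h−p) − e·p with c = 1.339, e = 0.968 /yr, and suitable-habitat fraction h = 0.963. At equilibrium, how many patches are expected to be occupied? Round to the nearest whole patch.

p* = h − e/c = 0.963 − 0.7229 = 0.2401.
Expected occupied patches = N × p* = 54 × 0.2401 = 12.96 ≈ 13.

13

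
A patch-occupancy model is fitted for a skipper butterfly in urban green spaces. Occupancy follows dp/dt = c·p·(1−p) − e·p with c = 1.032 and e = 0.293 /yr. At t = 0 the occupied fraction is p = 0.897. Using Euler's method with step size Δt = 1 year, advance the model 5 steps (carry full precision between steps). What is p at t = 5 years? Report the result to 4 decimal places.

0.7161

Update rule: p ← p + [c·p·(1−p) − e·p]·Δt with Δt = 1.
  1  |  dp/dt·Δt = -0.167473  |  p_1 = 0.729527
  2  |  dp/dt·Δt = -0.010120  |  p_2 = 0.719407
  3  |  dp/dt·Δt = -0.002466  |  p_3 = 0.716941
  4  |  dp/dt·Δt = -0.000633  |  p_4 = 0.716308
  5  |  dp/dt·Δt = -0.000165  |  p_5 = 0.716143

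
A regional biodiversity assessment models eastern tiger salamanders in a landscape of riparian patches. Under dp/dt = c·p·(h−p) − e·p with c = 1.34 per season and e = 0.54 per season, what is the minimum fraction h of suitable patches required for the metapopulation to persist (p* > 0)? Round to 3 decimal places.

p* = h − e/c is positive only when h > e/c.
h_min = e/c = 0.54/1.34 = 0.4030.

0.403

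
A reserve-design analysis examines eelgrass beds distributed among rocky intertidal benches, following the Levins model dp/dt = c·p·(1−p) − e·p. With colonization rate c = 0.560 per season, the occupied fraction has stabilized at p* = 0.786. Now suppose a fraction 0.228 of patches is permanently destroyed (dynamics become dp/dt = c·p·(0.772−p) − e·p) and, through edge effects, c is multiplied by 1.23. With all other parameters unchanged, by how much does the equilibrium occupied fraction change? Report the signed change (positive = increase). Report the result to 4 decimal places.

-0.1880

Balance c(1−p*) = e gives e = 0.560×(1 − 0.78600) = 0.11984.
New p* = 0.772 − e/c = 0.772 − 0.11984/0.68880 = 0.59802.
Δp* = 0.59802 − 0.78600 = -0.18798.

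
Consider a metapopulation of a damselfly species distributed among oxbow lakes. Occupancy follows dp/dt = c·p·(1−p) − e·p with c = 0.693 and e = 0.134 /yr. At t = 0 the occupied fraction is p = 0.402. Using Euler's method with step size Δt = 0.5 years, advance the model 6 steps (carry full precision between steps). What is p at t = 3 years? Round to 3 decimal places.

0.689

Update rule: p ← p + [c·p·(1−p) − e·p]·Δt with Δt = 0.5.
step 1: Δp = +0.05636, p = 0.45836
step 2: Δp = +0.05531, p = 0.51368
step 3: Δp = +0.05214, p = 0.56582
step 4: Δp = +0.04721, p = 0.61303
step 5: Δp = +0.04112, p = 0.65416
step 6: Δp = +0.03456, p = 0.68872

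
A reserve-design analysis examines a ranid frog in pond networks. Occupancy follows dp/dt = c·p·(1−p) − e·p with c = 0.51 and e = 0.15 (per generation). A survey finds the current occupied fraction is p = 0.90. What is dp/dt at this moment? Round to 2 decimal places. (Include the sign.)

Colonization term: c·p·(1−p) = 0.51×0.90×0.1000 = 0.04590.
Extinction term: e·p = 0.13500.
dp/dt = 0.04590 − 0.13500 = -0.08910.

-0.09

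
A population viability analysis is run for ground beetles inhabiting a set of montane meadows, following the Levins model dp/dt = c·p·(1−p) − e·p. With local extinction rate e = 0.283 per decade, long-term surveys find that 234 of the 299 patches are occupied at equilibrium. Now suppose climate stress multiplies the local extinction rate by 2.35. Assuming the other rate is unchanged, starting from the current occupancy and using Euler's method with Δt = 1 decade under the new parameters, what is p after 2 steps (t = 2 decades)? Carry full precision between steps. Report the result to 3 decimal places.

0.487

Observed p* = 234/299 = 0.78261.
Balance c(1−p*) = e gives c = e/(1 − 0.78261) = 0.283/0.21739 = 1.30180.
Starting from p₀ = 0.78261; update p ← p + (dp/dt)·Δt with the new parameters.
  1  |  dp/dt·Δt = -0.298996  |  p_1 = 0.483613
  2  |  dp/dt·Δt = +0.003474  |  p_2 = 0.487087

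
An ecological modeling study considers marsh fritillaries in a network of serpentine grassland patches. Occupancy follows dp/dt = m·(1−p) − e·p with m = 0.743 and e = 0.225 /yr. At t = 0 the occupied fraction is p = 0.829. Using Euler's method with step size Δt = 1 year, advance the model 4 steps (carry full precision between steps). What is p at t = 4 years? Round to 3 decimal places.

0.768

Update rule: p ← p + [m·(1−p) − e·p]·Δt with Δt = 1.
p: 0.82900 → 0.76953  (Δp = -0.05947)
p: 0.76953 → 0.76762  (Δp = -0.00190)
p: 0.76762 → 0.76756  (Δp = -0.00006)
p: 0.76756 → 0.76756  (Δp = -0.00000)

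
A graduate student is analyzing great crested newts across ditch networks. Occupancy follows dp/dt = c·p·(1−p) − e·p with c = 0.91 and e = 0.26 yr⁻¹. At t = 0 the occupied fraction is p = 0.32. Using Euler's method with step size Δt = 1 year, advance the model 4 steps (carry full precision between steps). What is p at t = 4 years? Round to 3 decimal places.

Update rule: p ← p + [c·p·(1−p) − e·p]·Δt with Δt = 1.
t = 1: p = 0.32000 + (+0.11482) = 0.43482
t = 2: p = 0.43482 + (+0.11058) = 0.54540
t = 3: p = 0.54540 + (+0.08382) = 0.62922
t = 4: p = 0.62922 + (+0.04871) = 0.67793

0.678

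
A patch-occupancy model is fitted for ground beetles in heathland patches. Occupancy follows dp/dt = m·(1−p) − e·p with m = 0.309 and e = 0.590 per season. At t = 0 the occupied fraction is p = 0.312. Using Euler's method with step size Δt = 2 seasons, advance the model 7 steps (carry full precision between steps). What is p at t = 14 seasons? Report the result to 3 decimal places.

0.350

Update rule: p ← p + [m·(1−p) − e·p]·Δt with Δt = 2.
t = 2: p = 0.31200 + (+0.05702) = 0.36902
t = 4: p = 0.36902 + (-0.04551) = 0.32352
t = 6: p = 0.32352 + (+0.03631) = 0.35983
t = 8: p = 0.35983 + (-0.02898) = 0.33085
t = 10: p = 0.33085 + (+0.02312) = 0.35398
t = 12: p = 0.35398 + (-0.01845) = 0.33553
t = 14: p = 0.33553 + (+0.01473) = 0.35025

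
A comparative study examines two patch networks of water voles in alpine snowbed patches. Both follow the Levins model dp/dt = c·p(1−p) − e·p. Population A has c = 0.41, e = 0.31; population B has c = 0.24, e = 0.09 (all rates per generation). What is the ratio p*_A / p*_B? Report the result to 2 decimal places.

A: p*_A = 1 − 0.31/0.41 = 0.2439.
B: p*_B = 1 − 0.09/0.24 = 0.6250.
p*_A / p*_B = 0.2439/0.6250 = 0.3902.

0.39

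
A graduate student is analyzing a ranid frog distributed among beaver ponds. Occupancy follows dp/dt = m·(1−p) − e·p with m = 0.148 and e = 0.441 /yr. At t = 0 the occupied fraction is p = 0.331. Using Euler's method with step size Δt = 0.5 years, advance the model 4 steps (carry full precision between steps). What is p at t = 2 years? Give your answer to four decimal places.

0.2710

Update rule: p ← p + [m·(1−p) − e·p]·Δt with Δt = 0.5.
  1  |  dp/dt·Δt = -0.023480  |  p_1 = 0.307521
  2  |  dp/dt·Δt = -0.016565  |  p_2 = 0.290956
  3  |  dp/dt·Δt = -0.011686  |  p_3 = 0.279269
  4  |  dp/dt·Δt = -0.008245  |  p_4 = 0.271024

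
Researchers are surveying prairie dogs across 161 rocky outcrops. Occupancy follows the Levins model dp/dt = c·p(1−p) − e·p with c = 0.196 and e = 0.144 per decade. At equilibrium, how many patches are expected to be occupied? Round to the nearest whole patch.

43

p* = 1 − e/c = 1 − 0.144/0.196 = 0.2653.
Expected occupied patches = N × p* = 161 × 0.2653 = 42.71 ≈ 43.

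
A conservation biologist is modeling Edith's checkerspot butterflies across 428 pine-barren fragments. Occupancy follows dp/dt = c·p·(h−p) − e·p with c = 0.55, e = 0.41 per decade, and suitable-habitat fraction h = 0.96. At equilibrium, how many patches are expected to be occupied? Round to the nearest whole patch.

92

p* = h − e/c = 0.96 − 0.7455 = 0.2145.
Expected occupied patches = N × p* = 428 × 0.2145 = 91.83 ≈ 92.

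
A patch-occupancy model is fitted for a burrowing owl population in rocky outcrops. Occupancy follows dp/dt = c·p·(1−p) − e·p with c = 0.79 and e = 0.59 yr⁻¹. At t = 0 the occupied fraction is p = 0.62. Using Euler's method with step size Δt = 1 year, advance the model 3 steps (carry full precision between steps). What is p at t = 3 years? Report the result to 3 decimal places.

0.339

Update rule: p ← p + [c·p·(1−p) − e·p]·Δt with Δt = 1.
  1  |  dp/dt·Δt = -0.179676  |  p_1 = 0.440324
  2  |  dp/dt·Δt = -0.065105  |  p_2 = 0.375219
  3  |  dp/dt·Δt = -0.036180  |  p_3 = 0.339040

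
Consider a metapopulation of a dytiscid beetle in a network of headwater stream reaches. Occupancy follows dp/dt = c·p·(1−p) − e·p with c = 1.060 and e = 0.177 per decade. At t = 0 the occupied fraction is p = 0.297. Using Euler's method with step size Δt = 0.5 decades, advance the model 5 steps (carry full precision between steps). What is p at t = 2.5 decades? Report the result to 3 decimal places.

Update rule: p ← p + [c·p·(1−p) − e·p]·Δt with Δt = 0.5.
p: 0.29700 → 0.38137  (Δp = +0.08437)
p: 0.38137 → 0.47266  (Δp = +0.09129)
p: 0.47266 → 0.56294  (Δp = +0.09027)
p: 0.56294 → 0.64352  (Δp = +0.08058)
p: 0.64352 → 0.70815  (Δp = +0.06463)

0.708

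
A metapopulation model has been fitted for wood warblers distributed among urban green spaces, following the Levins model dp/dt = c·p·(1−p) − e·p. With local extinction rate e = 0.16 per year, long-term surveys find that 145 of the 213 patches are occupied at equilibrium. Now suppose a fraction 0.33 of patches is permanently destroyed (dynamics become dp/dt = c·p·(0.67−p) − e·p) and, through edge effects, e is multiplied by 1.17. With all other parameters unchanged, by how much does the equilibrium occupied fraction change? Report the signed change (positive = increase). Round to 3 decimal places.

Observed p* = 145/213 = 0.68075.
Balance c(1−p*) = e gives c = e/(1 − 0.68075) = 0.16/0.31925 = 0.50117.
New p* = 0.67 − e/c = 0.67 − 0.18720/0.50117 = 0.29647.
Δp* = 0.29647 − 0.68075 = -0.38428.

-0.384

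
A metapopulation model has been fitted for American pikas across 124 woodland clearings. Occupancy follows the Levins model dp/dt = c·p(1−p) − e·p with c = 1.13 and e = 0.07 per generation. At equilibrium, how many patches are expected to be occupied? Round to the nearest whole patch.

116

p* = 1 − e/c = 1 − 0.07/1.13 = 0.9381.
Expected occupied patches = N × p* = 124 × 0.9381 = 116.32 ≈ 116.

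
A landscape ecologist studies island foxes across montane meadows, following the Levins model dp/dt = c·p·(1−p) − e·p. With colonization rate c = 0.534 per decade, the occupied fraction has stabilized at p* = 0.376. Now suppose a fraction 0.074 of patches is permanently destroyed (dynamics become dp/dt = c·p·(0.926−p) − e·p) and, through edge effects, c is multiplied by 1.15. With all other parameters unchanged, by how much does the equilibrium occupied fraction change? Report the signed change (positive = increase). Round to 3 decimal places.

Balance c(1−p*) = e gives e = 0.534×(1 − 0.37600) = 0.33322.
New p* = 0.926 − e/c = 0.926 − 0.33322/0.61410 = 0.38338.
Δp* = 0.38338 − 0.37600 = +0.00738.

0.007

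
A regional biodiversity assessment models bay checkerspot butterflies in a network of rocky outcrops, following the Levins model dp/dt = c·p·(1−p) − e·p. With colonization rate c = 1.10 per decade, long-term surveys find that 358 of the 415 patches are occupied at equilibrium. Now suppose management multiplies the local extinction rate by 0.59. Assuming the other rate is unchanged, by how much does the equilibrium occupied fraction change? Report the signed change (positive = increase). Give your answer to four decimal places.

0.0563

Observed p* = 358/415 = 0.86265.
Balance c(1−p*) = e gives e = 1.10×(1 − 0.86265) = 0.15108.
New p* = 1 − e/c = 1 − 0.08914/1.10000 = 0.91896.
Δp* = 0.91896 − 0.86265 = +0.05631.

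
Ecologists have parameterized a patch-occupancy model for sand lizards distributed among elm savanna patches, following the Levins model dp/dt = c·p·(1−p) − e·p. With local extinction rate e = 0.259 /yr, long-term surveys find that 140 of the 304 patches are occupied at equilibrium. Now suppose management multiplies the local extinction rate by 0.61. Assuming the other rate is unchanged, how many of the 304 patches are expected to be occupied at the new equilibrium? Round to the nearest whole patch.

Observed p* = 140/304 = 0.46053.
Balance c(1−p*) = e gives c = e/(1 − 0.46053) = 0.259/0.53947 = 0.48010.
New p* = 1 − e/c = 1 − 0.15799/0.48010 = 0.67092.
Expected occupied = 304 × 0.67092 = 203.96 ≈ 204.

204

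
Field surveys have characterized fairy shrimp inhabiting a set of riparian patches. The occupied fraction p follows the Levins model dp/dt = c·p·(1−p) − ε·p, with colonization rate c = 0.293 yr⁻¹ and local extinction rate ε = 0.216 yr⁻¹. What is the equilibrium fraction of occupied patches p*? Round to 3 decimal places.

At equilibrium, colonization balances extinction: c·p*·(1−p*) = ε·p*.
So p* = 1 − ε/c = 1 − 0.216/0.293 = 1 − 0.7372 = 0.2628.

0.263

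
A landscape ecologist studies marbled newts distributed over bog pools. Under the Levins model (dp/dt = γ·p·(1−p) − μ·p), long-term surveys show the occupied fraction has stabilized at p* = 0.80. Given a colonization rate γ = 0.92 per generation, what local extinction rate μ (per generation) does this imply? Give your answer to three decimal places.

At equilibrium γ(1−p*) = μ.
μ = 0.92 × (1 − 0.80) = 0.92 × 0.2000 = 0.1840.

0.184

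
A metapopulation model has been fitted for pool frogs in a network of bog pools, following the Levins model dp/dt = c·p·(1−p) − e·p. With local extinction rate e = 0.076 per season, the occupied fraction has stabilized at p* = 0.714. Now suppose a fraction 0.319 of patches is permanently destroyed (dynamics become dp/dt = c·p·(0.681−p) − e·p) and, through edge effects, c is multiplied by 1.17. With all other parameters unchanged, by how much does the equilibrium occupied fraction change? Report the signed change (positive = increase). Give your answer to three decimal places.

Balance c(1−p*) = e gives c = e/(1 − 0.71400) = 0.076/0.28600 = 0.26573.
New p* = 0.681 − e/c = 0.681 − 0.07600/0.31090 = 0.43655.
Δp* = 0.43655 − 0.71400 = -0.27745.

-0.277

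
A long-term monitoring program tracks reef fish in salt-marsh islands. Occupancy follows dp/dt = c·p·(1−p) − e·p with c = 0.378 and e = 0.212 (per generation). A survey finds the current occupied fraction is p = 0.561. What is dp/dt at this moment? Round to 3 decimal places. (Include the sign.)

Colonization term: c·p·(1−p) = 0.378×0.561×0.4390 = 0.09309.
Extinction term: e·p = 0.11893.
dp/dt = 0.09309 − 0.11893 = -0.02584.

-0.026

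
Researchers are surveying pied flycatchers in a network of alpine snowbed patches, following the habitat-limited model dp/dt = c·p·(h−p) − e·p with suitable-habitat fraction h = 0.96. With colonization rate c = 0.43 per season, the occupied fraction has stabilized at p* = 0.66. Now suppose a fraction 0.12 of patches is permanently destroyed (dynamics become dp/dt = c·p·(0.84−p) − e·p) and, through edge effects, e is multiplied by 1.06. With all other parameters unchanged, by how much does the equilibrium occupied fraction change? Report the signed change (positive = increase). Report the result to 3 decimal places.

Balance c(h−p*) = e gives e = 0.43×(0.96 − 0.66000) = 0.12900.
New p* = 0.84 − e/c = 0.84 − 0.13674/0.43000 = 0.52200.
Δp* = 0.52200 − 0.66000 = -0.13800.

-0.138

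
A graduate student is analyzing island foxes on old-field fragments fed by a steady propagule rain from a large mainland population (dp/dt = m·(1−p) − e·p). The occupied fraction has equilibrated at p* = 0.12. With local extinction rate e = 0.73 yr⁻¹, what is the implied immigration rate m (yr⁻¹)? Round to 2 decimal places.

At equilibrium m(1−p*) = e·p*, so m = e·p*/(1−p*).
m = 0.73 × 0.12 / 0.8800 = 0.0876/0.8800 = 0.0995.

0.10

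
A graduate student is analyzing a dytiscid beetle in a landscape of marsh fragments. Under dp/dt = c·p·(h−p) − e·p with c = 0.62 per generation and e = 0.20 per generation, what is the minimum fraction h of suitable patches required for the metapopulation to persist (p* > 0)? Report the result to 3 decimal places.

p* = h − e/c is positive only when h > e/c.
h_min = e/c = 0.20/0.62 = 0.3226.

0.323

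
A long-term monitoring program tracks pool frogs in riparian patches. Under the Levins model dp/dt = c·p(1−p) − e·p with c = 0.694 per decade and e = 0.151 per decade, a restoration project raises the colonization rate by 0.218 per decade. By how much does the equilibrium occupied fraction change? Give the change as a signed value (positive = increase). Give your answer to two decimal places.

0.05

Before: p* = 1 − 0.151/0.694 = 0.7824.
After the change, c = 0.912, e = 0.151, so p* = 1 − 0.151/0.912 = 0.8344.
Δp* = 0.8344 − 0.7824 = +0.0520.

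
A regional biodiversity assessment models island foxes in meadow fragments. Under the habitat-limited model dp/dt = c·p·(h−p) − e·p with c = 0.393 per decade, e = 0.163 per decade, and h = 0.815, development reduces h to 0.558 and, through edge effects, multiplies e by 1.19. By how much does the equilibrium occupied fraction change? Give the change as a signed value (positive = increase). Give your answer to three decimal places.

-0.336

Before: p* = h − e/c = 0.815 − 0.163/0.393 = 0.815 − 0.4148 = 0.4002.
After: c = 0.393, e = 0.19397, h = 0.558; p* = 0.558 − 0.19397/0.393 = 0.0644.
Δp* = 0.0644 − 0.4002 = -0.3358.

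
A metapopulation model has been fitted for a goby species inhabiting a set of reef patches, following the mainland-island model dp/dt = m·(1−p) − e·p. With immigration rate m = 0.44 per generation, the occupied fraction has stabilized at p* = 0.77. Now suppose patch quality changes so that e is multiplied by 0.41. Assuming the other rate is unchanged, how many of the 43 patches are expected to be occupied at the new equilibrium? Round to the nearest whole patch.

38

Balance m(1−p*) = e·p* gives e = m(1−p*)/p* = 0.44×0.23000/0.77000 = 0.13143.
New p* = m/(m+e) = 0.44000/(0.44000+0.05389) = 0.89089.
Expected occupied = 43 × 0.89089 = 38.31 ≈ 38.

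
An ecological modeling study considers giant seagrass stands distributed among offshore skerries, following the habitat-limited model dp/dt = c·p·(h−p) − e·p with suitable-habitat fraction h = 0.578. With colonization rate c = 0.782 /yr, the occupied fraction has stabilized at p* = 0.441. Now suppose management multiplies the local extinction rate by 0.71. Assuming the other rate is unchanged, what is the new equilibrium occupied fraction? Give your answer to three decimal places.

0.481

Balance c(h−p*) = e gives e = 0.782×(0.578 − 0.44100) = 0.10713.
New p* = 0.578 − e/c = 0.578 − 0.07606/0.78200 = 0.48074.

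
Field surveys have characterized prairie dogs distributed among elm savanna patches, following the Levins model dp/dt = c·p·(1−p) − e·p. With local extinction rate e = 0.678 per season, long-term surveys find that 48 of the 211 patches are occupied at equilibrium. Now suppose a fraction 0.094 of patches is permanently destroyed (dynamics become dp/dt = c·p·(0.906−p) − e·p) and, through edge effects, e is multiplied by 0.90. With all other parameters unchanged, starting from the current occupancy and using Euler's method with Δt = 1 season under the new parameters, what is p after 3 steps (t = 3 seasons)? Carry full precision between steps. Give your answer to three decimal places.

0.219

Observed p* = 48/211 = 0.22749.
Balance c(1−p*) = e gives c = e/(1 − 0.22749) = 0.678/0.77251 = 0.87766.
Starting from p₀ = 0.22749; update p ← p + (dp/dt)·Δt with the new parameters.
  1  |  dp/dt·Δt = -0.003344  |  p_1 = 0.224144
  2  |  dp/dt·Δt = -0.002637  |  p_2 = 0.221507
  3  |  dp/dt·Δt = -0.002093  |  p_3 = 0.219414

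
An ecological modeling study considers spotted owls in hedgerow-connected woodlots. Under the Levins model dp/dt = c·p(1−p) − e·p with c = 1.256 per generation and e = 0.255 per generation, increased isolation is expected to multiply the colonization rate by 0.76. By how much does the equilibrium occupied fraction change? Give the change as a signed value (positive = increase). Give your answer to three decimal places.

Before: p* = 1 − 0.255/1.256 = 0.7970.
After the change, c = 0.95456, e = 0.255, so p* = 1 − 0.255/0.95456 = 0.7329.
Δp* = 0.7329 − 0.7970 = -0.0641.

-0.064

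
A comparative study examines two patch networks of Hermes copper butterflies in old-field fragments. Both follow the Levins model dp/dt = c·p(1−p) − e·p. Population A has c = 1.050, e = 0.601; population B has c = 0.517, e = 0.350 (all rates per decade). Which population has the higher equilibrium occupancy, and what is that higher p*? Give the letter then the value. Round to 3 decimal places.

A: p*_A = 1 − 0.601/1.050 = 0.4276.
B: p*_B = 1 − 0.350/0.517 = 0.3230.
A is higher at 0.4276.

A, 0.428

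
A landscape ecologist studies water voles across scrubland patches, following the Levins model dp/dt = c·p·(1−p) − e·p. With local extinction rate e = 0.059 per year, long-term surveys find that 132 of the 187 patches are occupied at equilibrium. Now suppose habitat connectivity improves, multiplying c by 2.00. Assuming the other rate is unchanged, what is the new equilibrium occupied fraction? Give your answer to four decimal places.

0.8529

Observed p* = 132/187 = 0.70588.
Balance c(1−p*) = e gives c = e/(1 − 0.70588) = 0.059/0.29412 = 0.20060.
New p* = 1 − e/c = 1 − 0.05900/0.40120 = 0.85294.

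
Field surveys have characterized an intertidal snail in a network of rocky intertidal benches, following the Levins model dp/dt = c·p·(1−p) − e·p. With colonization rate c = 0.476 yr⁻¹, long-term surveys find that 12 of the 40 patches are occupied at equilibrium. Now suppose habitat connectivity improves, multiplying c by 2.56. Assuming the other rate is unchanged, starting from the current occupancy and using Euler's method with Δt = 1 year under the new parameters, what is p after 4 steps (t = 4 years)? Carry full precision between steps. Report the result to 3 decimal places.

Observed p* = 12/40 = 0.30000.
Balance c(1−p*) = e gives e = 0.476×(1 − 0.30000) = 0.33320.
Starting from p₀ = 0.30000; update p ← p + (dp/dt)·Δt with the new parameters.
p: 0.30000 → 0.45594  (Δp = +0.15594)
p: 0.45594 → 0.60629  (Δp = +0.15036)
p: 0.60629 → 0.69515  (Δp = +0.08886)
p: 0.69515 → 0.72176  (Δp = +0.02661)

0.722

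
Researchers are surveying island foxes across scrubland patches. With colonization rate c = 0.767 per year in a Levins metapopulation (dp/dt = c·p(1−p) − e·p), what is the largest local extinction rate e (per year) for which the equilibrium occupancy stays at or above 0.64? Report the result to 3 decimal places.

1 − e/c ≥ 0.64 ⇒ e ≤ c(1 − 0.64) = 0.767 × 0.3600.
e_max = 0.2761.

0.276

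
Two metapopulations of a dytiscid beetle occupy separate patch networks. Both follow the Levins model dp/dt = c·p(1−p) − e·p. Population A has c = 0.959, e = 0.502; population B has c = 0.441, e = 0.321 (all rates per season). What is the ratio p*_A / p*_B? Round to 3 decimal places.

1.751

A: p*_A = 1 − 0.502/0.959 = 0.4765.
B: p*_B = 1 − 0.321/0.441 = 0.2721.
p*_A / p*_B = 0.4765/0.2721 = 1.7513.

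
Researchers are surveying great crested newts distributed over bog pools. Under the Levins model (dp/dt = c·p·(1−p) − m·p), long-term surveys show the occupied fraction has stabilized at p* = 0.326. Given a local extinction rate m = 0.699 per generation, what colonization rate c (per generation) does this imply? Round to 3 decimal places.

At equilibrium c(1−p*) = m, so c = m/(1−p*).
c = 0.699/(1 − 0.326) = 0.699/0.6740 = 1.0371.

1.037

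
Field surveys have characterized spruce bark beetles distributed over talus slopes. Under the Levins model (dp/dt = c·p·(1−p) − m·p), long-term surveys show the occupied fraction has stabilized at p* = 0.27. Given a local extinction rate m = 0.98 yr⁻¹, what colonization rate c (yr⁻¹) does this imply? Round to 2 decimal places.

At equilibrium c(1−p*) = m, so c = m/(1−p*).
c = 0.98/(1 − 0.27) = 0.98/0.7300 = 1.3425.

1.34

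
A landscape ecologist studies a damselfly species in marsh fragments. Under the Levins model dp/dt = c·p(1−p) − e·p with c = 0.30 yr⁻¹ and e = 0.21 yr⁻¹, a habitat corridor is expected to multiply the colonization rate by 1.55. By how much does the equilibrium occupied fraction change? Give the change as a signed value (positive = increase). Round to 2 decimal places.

0.25

Before: p* = 1 − 0.21/0.30 = 0.3000.
After the change, c = 0.465, e = 0.21, so p* = 1 − 0.21/0.465 = 0.5484.
Δp* = 0.5484 − 0.3000 = +0.2484.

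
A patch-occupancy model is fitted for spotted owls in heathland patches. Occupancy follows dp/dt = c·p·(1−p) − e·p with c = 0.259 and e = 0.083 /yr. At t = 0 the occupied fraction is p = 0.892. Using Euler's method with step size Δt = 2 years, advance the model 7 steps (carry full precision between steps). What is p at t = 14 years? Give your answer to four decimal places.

0.6863

Update rule: p ← p + [c·p·(1−p) − e·p]·Δt with Δt = 2.
t = 2: p = 0.89200 + (-0.09817) = 0.79383
t = 4: p = 0.79383 + (-0.04700) = 0.74683
t = 6: p = 0.74683 + (-0.02603) = 0.72080
t = 8: p = 0.72080 + (-0.01541) = 0.70539
t = 10: p = 0.70539 + (-0.00945) = 0.69594
t = 12: p = 0.69594 + (-0.00592) = 0.69003
t = 14: p = 0.69003 + (-0.00375) = 0.68628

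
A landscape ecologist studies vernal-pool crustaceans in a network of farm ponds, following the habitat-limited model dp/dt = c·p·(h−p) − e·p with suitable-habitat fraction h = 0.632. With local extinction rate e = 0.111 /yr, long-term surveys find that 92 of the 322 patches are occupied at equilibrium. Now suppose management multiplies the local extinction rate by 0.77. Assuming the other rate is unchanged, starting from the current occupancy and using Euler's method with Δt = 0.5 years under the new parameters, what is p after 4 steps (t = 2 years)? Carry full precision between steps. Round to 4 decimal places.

0.2996

Observed p* = 92/322 = 0.28571.
Balance c(h−p*) = e gives c = e/(0.632 − 0.28571) = 0.111/0.34629 = 0.32054.
Starting from p₀ = 0.28571; update p ← p + (dp/dt)·Δt with the new parameters.
  1  |  dp/dt·Δt = +0.003647  |  p_1 = 0.289361
  2  |  dp/dt·Δt = +0.003525  |  p_2 = 0.292886
  3  |  dp/dt·Δt = +0.003402  |  p_3 = 0.296288
  4  |  dp/dt·Δt = +0.003280  |  p_4 = 0.299568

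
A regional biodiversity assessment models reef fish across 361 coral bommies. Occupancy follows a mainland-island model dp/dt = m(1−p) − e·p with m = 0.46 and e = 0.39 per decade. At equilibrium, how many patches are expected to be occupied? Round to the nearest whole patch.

195

p* = m/(m+e) = 0.46/0.8500 = 0.5412.
Expected occupied patches = N × p* = 361 × 0.5412 = 195.36 ≈ 195.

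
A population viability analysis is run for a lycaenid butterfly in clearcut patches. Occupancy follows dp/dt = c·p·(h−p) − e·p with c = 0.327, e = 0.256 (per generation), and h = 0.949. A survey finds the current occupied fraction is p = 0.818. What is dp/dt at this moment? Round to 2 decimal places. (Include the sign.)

Colonization term: c·p·(h−p) = 0.327×0.818×0.1310 = 0.03504.
Extinction term: e·p = 0.20941.
dp/dt = 0.03504 − 0.20941 = -0.17437.

-0.17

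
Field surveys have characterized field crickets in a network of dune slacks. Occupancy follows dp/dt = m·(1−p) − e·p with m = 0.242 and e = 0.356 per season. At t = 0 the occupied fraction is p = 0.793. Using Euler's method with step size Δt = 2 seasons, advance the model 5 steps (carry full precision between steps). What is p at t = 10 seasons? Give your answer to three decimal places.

0.405

Update rule: p ← p + [m·(1−p) − e·p]·Δt with Δt = 2.
t = 2: p = 0.79300 + (-0.46443) = 0.32857
t = 4: p = 0.32857 + (+0.09103) = 0.41960
t = 6: p = 0.41960 + (-0.01784) = 0.40176
t = 8: p = 0.40176 + (+0.00350) = 0.40526
t = 10: p = 0.40526 + (-0.00069) = 0.40457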